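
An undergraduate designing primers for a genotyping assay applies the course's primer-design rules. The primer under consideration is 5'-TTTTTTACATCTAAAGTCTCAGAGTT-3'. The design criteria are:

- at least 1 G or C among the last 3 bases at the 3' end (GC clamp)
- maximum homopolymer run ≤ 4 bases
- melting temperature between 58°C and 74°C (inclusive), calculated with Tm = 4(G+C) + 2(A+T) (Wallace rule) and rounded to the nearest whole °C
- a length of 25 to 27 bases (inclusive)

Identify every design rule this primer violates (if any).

Base counts: A=7, T=12, G=3, C=4 (length 26).
GC clamp: 3' end GTT has 1 G/C ✓
homopolymer run: longest run = 6, exceeds 4 ✗
Tm: Tm = 2·19 + 4·7 = 66°C ✓
length: length 26 ✓

Fails: homopolymer run.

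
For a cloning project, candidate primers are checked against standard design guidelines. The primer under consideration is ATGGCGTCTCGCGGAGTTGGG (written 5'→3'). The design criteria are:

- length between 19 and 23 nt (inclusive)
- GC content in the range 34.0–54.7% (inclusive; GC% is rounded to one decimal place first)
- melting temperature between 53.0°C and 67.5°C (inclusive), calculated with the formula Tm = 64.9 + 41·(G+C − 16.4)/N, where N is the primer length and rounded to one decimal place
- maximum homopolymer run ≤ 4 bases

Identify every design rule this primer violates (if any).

Fails: GC content.

Base counts: A=2, T=5, G=10, C=4 (length 21).
length: length 21 ✓
GC content: GC 14/21 = 66.7%, outside 34.0–54.7% ✗
Tm: Tm = 64.9 + 41·(14 − 16.4)/21 = 60.2°C ✓
homopolymer run: longest run = 3 ✓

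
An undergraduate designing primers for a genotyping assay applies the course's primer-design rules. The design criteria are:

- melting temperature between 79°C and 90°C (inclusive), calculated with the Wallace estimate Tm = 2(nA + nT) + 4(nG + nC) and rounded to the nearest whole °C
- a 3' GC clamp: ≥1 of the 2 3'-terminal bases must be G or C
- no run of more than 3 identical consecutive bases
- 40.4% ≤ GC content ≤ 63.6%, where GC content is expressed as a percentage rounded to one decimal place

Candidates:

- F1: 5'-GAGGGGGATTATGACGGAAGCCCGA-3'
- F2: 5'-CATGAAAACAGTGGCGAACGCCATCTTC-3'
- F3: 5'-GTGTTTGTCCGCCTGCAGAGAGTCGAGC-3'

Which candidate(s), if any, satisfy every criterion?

F3 only.

F1 (25 nt, A=7 T=3 G=11 C=4): Tm = 2·10 + 4·15 = 80°C ✓; 3' end GA has 1 G/C ✓; longest run = 5, exceeds 3 ✗; GC 15/25 = 60.0% ✓ — fails.
F2 (28 nt, A=9 T=5 G=6 C=8): Tm = 2·14 + 4·14 = 84°C ✓; 3' end TC has 1 G/C ✓; longest run = 4, exceeds 3 ✗; GC 14/28 = 50.0% ✓ — fails.
F3 (28 nt, A=4 T=7 G=10 C=7): Tm = 2·11 + 4·17 = 90°C ✓; 3' end GC has 2 G/C ✓; longest run = 3 ✓; GC 17/28 = 60.7% ✓ — passes.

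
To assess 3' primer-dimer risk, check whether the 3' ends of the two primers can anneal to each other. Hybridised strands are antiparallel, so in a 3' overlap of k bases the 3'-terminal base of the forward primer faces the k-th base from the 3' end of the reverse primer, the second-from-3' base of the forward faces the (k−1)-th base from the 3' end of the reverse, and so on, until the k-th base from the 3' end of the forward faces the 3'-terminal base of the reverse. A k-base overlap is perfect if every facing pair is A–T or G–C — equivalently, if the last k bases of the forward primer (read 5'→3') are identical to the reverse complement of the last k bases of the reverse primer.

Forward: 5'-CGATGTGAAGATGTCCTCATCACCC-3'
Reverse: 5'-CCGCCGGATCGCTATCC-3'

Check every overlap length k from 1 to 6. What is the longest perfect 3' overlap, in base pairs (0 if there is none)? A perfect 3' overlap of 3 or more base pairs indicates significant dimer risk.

Last 6 bases (5'→3') — forward …TCACCC, reverse …CTATCC.
Reverse complement of the reverse primer's last 6 bases: GGATAG; its first k bases are the reverse complement of the reverse primer's last k bases, so a perfect k-base overlap needs the forward primer's last k bases to equal them.
Comparing (forward last k vs required): k=1: C vs G ✗; k=2: CC vs GG ✗; k=3: CCC vs GGA ✗; k=4: ACCC vs GGAT ✗; k=5: CACCC vs GGATA ✗; k=6: TCACCC vs GGATAG ✗.
No overlap length from 1 to 6 is perfect, so the longest perfect 3' overlap is 0.

Longest perfect overlap: 0 complementary base pairs; below the dimer-risk threshold (threshold 3).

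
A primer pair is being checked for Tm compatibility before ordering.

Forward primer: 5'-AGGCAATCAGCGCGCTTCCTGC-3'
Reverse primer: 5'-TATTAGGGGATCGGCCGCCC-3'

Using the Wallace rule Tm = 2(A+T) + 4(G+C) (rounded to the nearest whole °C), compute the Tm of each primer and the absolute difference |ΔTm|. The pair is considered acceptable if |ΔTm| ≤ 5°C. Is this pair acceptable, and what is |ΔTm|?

|ΔTm| = 6°C; the pair is not acceptable.

Forward: A=4 T=4 G=6 C=8 → Tm = 2·8 + 4·14 = 72°C.
Reverse: A=3 T=4 G=7 C=6 → Tm = 2·7 + 4·13 = 66°C.
|ΔTm| = |72 − 66| = 6°C, > 5°C.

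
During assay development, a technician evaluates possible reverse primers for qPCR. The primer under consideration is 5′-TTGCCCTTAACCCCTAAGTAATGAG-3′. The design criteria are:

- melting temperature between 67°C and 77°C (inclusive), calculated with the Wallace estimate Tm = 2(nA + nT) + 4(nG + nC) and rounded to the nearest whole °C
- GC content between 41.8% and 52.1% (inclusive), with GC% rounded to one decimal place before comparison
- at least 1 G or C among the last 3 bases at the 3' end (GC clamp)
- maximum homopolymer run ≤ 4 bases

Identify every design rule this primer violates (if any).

Meets all criteria.

Base counts: A=7, T=7, G=4, C=7 (length 25).
Tm: Tm = 2·14 + 4·11 = 72°C ✓
GC content: GC 11/25 = 44.0% ✓
GC clamp: 3' end GAG has 2 G/C ✓
homopolymer run: longest run = 4 ✓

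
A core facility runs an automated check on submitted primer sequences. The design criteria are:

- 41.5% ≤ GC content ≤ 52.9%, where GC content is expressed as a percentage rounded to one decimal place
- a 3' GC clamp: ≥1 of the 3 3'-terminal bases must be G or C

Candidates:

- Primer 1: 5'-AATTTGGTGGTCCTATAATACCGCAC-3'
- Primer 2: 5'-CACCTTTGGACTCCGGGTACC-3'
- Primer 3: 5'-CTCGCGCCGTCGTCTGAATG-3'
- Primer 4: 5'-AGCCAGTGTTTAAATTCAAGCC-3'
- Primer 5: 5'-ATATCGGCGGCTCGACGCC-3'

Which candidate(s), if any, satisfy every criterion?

Primer 1 only.

Primer 1 (26 nt, A=7 T=8 G=5 C=6): GC 11/26 = 42.3% ✓; 3' end CAC has 2 G/C ✓ — passes.
Primer 2 (21 nt, A=3 T=5 G=5 C=8): GC 13/21 = 61.9%, outside 41.5–52.9% ✗; 3' end ACC has 2 G/C ✓ — fails.
Primer 3 (20 nt, A=2 T=5 G=6 C=7): GC 13/20 = 65.0%, outside 41.5–52.9% ✗; 3' end ATG has 1 G/C ✓ — fails.
Primer 4 (22 nt, A=7 T=6 G=4 C=5): GC 9/22 = 40.9%, outside 41.5–52.9% ✗; 3' end GCC has 3 G/C ✓ — fails.
Primer 5 (19 nt, A=3 T=3 G=6 C=7): GC 13/19 = 68.4%, outside 41.5–52.9% ✗; 3' end GCC has 3 G/C ✓ — fails.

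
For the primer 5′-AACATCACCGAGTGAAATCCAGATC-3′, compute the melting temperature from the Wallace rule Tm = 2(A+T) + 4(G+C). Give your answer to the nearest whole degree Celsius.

Base counts: A=10, T=4, G=4, C=7 (length 25).
Tm = 2·(10+4) + 4·(4+7) = 2·14 + 4·11 = 28 + 44 = 72°C.

72°C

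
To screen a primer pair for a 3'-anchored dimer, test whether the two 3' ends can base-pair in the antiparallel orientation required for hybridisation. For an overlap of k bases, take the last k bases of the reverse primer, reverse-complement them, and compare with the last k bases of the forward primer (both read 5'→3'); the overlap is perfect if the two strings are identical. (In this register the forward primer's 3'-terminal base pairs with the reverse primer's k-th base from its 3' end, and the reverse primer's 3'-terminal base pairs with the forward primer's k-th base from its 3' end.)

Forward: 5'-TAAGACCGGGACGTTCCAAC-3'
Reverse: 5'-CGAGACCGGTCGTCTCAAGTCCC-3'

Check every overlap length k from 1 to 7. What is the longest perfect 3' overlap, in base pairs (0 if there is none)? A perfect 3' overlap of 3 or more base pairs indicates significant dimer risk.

Longest perfect overlap: 0 complementary base pairs; below the dimer-risk threshold (threshold 3).

Last 7 bases (5'→3') — forward …TTCCAAC, reverse …AAGTCCC.
Reverse complement of the reverse primer's last 7 bases: GGGACTT; its first k bases are the reverse complement of the reverse primer's last k bases, so a perfect k-base overlap needs the forward primer's last k bases to equal them.
Comparing (forward last k vs required): k=1: C vs G ✗; k=2: AC vs GG ✗; k=3: AAC vs GGG ✗; k=4: CAAC vs GGGA ✗; k=5: CCAAC vs GGGAC ✗; k=6: TCCAAC vs GGGACT ✗; k=7: TTCCAAC vs GGGACTT ✗.
No overlap length from 1 to 7 is perfect, so the longest perfect 3' overlap is 0.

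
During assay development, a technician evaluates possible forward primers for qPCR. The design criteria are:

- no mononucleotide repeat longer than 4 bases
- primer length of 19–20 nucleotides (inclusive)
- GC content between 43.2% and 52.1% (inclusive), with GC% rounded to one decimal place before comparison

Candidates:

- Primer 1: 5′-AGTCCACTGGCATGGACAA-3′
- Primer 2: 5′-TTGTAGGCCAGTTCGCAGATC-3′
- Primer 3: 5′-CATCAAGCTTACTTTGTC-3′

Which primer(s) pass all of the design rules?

Primer 1 (19 nt, A=6 T=3 G=5 C=5): longest run = 2 ✓; length 19 ✓; GC 10/19 = 52.6%, outside 43.2–52.1% ✗ — fails.
Primer 2 (21 nt, A=4 T=6 G=6 C=5): longest run = 2 ✓; length 21, outside 19–20 ✗; GC 11/21 = 52.4%, outside 43.2–52.1% ✗ — fails.
Primer 3 (18 nt, A=4 T=7 G=2 C=5): longest run = 3 ✓; length 18, outside 19–20 ✗; GC 7/18 = 38.9%, outside 43.2–52.1% ✗ — fails.

None of the candidates satisfy all criteria.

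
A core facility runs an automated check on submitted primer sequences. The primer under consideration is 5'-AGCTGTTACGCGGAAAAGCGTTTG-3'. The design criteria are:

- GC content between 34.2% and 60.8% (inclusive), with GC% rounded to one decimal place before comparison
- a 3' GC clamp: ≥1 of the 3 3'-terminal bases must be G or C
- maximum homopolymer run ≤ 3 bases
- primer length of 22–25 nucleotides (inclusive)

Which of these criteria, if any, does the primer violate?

Fails: homopolymer run.

Base counts: A=6, T=6, G=8, C=4 (length 24).
GC content: GC 12/24 = 50.0% ✓
GC clamp: 3' end TTG has 1 G/C ✓
homopolymer run: longest run = 4, exceeds 3 ✗
length: length 24 ✓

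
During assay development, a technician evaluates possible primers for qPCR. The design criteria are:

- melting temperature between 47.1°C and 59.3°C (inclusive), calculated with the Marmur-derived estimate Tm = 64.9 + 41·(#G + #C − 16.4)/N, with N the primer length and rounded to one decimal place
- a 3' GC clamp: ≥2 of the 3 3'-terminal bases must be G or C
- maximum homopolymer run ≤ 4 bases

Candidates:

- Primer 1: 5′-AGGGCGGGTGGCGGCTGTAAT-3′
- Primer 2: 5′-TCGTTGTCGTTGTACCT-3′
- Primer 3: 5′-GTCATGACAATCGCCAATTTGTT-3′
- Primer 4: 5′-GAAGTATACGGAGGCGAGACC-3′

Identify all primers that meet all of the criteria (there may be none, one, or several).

Primer 1 (21 nt, A=3 T=4 G=11 C=3): Tm = 64.9 + 41·(14 − 16.4)/21 = 60.2°C, outside 47.1–59.3°C ✗; 3' end AAT has 0 G/C, need ≥2 ✗; longest run = 3 ✓ — fails.
Primer 2 (17 nt, A=1 T=8 G=4 C=4): Tm = 64.9 + 41·(8 − 16.4)/17 = 44.6°C, outside 47.1–59.3°C ✗; 3' end CCT has 2 G/C ✓; longest run = 2 ✓ — fails.
Primer 3 (23 nt, A=6 T=8 G=4 C=5): Tm = 64.9 + 41·(9 − 16.4)/23 = 51.7°C ✓; 3' end GTT has 1 G/C, need ≥2 ✗; longest run = 3 ✓ — fails.
Primer 4 (21 nt, A=7 T=2 G=8 C=4): Tm = 64.9 + 41·(12 − 16.4)/21 = 56.3°C ✓; 3' end ACC has 2 G/C ✓; longest run = 2 ✓ — passes.

Primer 4 only.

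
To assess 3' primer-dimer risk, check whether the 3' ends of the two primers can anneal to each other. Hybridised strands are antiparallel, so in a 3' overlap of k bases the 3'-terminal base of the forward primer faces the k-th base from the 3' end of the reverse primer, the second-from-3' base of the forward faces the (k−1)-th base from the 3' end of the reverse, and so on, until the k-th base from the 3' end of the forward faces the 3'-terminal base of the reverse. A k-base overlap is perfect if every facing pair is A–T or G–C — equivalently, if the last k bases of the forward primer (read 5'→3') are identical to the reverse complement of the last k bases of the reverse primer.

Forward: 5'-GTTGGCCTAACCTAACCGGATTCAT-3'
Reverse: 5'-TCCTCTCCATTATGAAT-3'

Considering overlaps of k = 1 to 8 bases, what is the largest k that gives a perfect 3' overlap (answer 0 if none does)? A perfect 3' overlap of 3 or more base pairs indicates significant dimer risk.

Last 8 bases (5'→3') — forward …GGATTCAT, reverse …TTATGAAT.
Reverse complement of the reverse primer's last 8 bases: ATTCATAA; its first k bases are the reverse complement of the reverse primer's last k bases, so a perfect k-base overlap needs the forward primer's last k bases to equal them.
Comparing (forward last k vs required): k=1: T vs A ✗; k=2: AT vs AT ✓; k=3: CAT vs ATT ✗; k=4: TCAT vs ATTC ✗; k=5: TTCAT vs ATTCA ✗; k=6: ATTCAT vs ATTCAT ✓; k=7: GATTCAT vs ATTCATA ✗; k=8: GGATTCAT vs ATTCATAA ✗.
Perfect overlaps at k = 2, 6; the largest is 6.

Longest perfect overlap: 6 complementary base pairs; significant dimer risk (threshold 3).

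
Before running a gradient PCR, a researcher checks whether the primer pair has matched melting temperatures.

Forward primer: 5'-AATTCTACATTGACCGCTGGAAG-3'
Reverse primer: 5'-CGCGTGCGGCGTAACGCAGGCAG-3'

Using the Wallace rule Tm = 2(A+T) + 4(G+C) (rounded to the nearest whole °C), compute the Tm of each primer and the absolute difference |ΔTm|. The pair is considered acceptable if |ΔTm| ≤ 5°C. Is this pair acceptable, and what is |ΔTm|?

Forward: A=7 T=6 G=5 C=5 → Tm = 2·13 + 4·10 = 66°C.
Reverse: A=4 T=2 G=10 C=7 → Tm = 2·6 + 4·17 = 80°C.
|ΔTm| = |66 − 80| = 14°C, > 5°C.

|ΔTm| = 14°C; the pair is not acceptable.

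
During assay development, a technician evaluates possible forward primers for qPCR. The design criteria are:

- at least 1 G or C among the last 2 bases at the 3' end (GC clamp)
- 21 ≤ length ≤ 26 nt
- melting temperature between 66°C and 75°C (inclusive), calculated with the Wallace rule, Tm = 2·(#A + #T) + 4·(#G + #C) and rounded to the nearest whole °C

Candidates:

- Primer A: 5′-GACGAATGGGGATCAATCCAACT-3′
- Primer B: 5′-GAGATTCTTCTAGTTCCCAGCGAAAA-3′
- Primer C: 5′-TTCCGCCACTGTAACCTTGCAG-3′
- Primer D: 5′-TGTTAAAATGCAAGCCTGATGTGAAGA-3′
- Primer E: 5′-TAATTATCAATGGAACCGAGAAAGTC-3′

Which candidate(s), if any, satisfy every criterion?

Primer A (23 nt, A=8 T=4 G=6 C=5): 3' end CT has 1 G/C ✓; length 23 ✓; Tm = 2·12 + 4·11 = 68°C ✓ — passes.
Primer B (26 nt, A=8 T=7 G=5 C=6): 3' end AA has 0 G/C, need ≥1 ✗; length 26 ✓; Tm = 2·15 + 4·11 = 74°C ✓ — fails.
Primer C (22 nt, A=4 T=6 G=4 C=8): 3' end AG has 1 G/C ✓; length 22 ✓; Tm = 2·10 + 4·12 = 68°C ✓ — passes.
Primer D (27 nt, A=10 T=7 G=7 C=3): 3' end GA has 1 G/C ✓; length 27, outside 21–26 ✗; Tm = 2·17 + 4·10 = 74°C ✓ — fails.
Primer E (26 nt, A=11 T=6 G=5 C=4): 3' end TC has 1 G/C ✓; length 26 ✓; Tm = 2·17 + 4·9 = 70°C ✓ — passes.

Primer A, Primer C and Primer E.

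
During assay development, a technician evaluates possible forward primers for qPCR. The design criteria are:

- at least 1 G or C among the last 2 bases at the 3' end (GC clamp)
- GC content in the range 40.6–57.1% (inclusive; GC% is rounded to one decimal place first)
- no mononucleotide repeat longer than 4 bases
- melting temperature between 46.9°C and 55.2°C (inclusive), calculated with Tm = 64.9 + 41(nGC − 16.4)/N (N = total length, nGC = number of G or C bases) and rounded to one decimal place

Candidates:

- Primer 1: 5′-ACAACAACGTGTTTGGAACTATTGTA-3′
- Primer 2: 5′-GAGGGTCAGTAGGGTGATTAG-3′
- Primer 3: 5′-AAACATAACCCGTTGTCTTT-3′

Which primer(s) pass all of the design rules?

Primer 1 (26 nt, A=9 T=8 G=5 C=4): 3' end TA has 0 G/C, need ≥1 ✗; GC 9/26 = 34.6%, outside 40.6–57.1% ✗; longest run = 3 ✓; Tm = 64.9 + 41·(9 − 16.4)/26 = 53.2°C ✓ — fails.
Primer 2 (21 nt, A=5 T=5 G=10 C=1): 3' end AG has 1 G/C ✓; GC 11/21 = 52.4% ✓; longest run = 3 ✓; Tm = 64.9 + 41·(11 − 16.4)/21 = 54.4°C ✓ — passes.
Primer 3 (20 nt, A=6 T=7 G=2 C=5): 3' end TT has 0 G/C, need ≥1 ✗; GC 7/20 = 35.0%, outside 40.6–57.1% ✗; longest run = 3 ✓; Tm = 64.9 + 41·(7 − 16.4)/20 = 45.6°C, outside 46.9–55.2°C ✗ — fails.

Primer 2 only.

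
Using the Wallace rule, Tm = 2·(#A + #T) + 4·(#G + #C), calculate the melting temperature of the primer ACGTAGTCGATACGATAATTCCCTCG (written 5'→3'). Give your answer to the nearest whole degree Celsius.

76°C

Base counts: A=7, T=7, G=5, C=7 (length 26).
Tm = 2·(7+7) + 4·(5+7) = 2·14 + 4·12 = 28 + 48 = 76°C.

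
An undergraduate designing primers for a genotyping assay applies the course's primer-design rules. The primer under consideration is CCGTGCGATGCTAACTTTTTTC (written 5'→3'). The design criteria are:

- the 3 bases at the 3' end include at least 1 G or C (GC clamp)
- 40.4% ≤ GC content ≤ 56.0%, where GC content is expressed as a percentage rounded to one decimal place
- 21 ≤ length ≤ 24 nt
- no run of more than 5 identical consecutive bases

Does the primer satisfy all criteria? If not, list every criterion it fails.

Fails: homopolymer run.

Base counts: A=3, T=9, G=4, C=6 (length 22).
GC clamp: 3' end TTC has 1 G/C ✓
GC content: GC 10/22 = 45.5% ✓
length: length 22 ✓
homopolymer run: longest run = 6, exceeds 5 ✗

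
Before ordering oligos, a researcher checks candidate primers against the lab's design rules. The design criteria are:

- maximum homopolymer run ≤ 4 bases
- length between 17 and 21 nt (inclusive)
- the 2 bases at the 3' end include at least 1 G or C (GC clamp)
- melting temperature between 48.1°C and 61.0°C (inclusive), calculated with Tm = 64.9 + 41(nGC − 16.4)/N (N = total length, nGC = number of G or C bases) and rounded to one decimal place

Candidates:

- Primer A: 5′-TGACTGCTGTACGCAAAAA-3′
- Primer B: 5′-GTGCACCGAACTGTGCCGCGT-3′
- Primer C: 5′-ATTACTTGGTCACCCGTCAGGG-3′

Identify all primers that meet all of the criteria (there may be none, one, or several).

Primer B only.

Primer A (19 nt, A=7 T=4 G=4 C=4): longest run = 5, exceeds 4 ✗; length 19 ✓; 3' end AA has 0 G/C, need ≥1 ✗; Tm = 64.9 + 41·(8 − 16.4)/19 = 46.8°C, outside 48.1–61.0°C ✗ — fails.
Primer B (21 nt, A=3 T=4 G=7 C=7): longest run = 2 ✓; length 21 ✓; 3' end GT has 1 G/C ✓; Tm = 64.9 + 41·(14 − 16.4)/21 = 60.2°C ✓ — passes.
Primer C (22 nt, A=4 T=6 G=6 C=6): longest run = 3 ✓; length 22, outside 17–21 ✗; 3' end GG has 2 G/C ✓; Tm = 64.9 + 41·(12 − 16.4)/22 = 56.7°C ✓ — fails.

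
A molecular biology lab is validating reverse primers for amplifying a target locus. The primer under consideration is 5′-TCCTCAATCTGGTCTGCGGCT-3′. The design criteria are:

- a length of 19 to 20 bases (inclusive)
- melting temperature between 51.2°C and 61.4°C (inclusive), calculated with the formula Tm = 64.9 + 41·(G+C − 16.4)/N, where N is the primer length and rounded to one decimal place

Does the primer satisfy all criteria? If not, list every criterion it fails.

Base counts: A=2, T=7, G=5, C=7 (length 21).
length: length 21, outside 19–20 ✗
Tm: Tm = 64.9 + 41·(12 − 16.4)/21 = 56.3°C ✓

Fails: length.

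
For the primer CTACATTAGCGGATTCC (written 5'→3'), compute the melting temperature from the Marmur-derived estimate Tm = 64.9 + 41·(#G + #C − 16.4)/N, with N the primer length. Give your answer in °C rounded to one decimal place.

44.6°C

Base counts: A=4, T=5, G=3, C=5; G+C = 8, N = 17.
Tm = 64.9 + 41·(8 − 16.4)/17 = 64.9 + -344.40/17 = 44.6°C.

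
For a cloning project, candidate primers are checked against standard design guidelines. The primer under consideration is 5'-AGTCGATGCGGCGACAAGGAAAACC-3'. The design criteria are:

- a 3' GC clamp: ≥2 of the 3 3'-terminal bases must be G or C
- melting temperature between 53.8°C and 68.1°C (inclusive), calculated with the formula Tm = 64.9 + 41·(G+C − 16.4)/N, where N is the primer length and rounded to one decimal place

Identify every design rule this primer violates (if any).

Meets all criteria.

Base counts: A=9, T=2, G=8, C=6 (length 25).
GC clamp: 3' end ACC has 2 G/C ✓
Tm: Tm = 64.9 + 41·(14 − 16.4)/25 = 61.0°C ✓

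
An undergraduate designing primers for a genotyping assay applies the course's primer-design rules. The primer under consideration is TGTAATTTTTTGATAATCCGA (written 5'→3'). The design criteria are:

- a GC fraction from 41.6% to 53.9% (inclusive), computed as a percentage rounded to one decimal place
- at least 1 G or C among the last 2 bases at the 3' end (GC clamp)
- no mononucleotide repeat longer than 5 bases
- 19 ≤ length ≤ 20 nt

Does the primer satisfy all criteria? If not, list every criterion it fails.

Fails: GC content, homopolymer run, length.

Base counts: A=6, T=10, G=3, C=2 (length 21).
GC content: GC 5/21 = 23.8%, outside 41.6–53.9% ✗
GC clamp: 3' end GA has 1 G/C ✓
homopolymer run: longest run = 6, exceeds 5 ✗
length: length 21, outside 19–20 ✗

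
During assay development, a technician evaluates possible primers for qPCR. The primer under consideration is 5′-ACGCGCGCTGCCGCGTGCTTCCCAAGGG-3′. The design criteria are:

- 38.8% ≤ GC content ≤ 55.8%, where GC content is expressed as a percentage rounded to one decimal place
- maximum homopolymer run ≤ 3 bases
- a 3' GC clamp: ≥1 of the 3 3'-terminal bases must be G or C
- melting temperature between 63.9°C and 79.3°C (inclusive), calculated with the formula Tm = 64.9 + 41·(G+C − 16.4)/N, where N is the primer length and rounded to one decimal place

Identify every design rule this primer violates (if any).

Fails: GC content.

Base counts: A=3, T=4, G=10, C=11 (length 28).
GC content: GC 21/28 = 75.0%, outside 38.8–55.8% ✗
homopolymer run: longest run = 3 ✓
GC clamp: 3' end GGG has 3 G/C ✓
Tm: Tm = 64.9 + 41·(21 − 16.4)/28 = 71.6°C ✓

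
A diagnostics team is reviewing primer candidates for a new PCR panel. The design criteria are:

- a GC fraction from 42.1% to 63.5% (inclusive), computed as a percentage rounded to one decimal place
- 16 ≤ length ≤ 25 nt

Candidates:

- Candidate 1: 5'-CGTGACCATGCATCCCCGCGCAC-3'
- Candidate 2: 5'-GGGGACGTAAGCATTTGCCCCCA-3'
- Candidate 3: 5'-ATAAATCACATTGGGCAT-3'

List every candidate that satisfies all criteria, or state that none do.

Candidate 2 only.

Candidate 1 (23 nt, A=4 T=3 G=5 C=11): GC 16/23 = 69.6%, outside 42.1–63.5% ✗; length 23 ✓ — fails.
Candidate 2 (23 nt, A=5 T=4 G=7 C=7): GC 14/23 = 60.9% ✓; length 23 ✓ — passes.
Candidate 3 (18 nt, A=7 T=5 G=3 C=3): GC 6/18 = 33.3%, outside 42.1–63.5% ✗; length 18 ✓ — fails.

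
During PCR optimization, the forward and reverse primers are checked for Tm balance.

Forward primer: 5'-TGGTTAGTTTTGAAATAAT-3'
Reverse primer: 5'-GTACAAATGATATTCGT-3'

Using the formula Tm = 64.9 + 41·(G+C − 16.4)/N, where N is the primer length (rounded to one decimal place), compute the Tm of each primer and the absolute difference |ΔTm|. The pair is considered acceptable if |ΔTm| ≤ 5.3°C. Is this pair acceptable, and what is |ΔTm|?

|ΔTm| = 0.7°C; the pair is acceptable.

Forward: G+C = 4, N = 19 → Tm = 64.9 + 41·(4 − 16.4)/19 = 38.1°C.
Reverse: G+C = 5, N = 17 → Tm = 64.9 + 41·(5 − 16.4)/17 = 37.4°C.
|ΔTm| = |38.1 − 37.4| = 0.7°C, ≤ 5.3°C.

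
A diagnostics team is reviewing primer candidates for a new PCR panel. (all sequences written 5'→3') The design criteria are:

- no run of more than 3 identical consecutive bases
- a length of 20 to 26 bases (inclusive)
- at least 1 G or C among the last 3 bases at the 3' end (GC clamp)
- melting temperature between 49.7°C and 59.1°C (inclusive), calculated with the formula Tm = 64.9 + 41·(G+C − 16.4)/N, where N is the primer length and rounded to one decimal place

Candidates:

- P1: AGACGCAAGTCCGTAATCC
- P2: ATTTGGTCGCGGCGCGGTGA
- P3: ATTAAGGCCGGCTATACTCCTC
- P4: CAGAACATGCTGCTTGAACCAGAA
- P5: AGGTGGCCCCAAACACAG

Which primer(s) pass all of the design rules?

P2, P3 and P4.

P1 (19 nt, A=6 T=3 G=4 C=6): longest run = 2 ✓; length 19, outside 20–26 ✗; 3' end TCC has 2 G/C ✓; Tm = 64.9 + 41·(10 − 16.4)/19 = 51.1°C ✓ — fails.
P2 (20 nt, A=2 T=5 G=9 C=4): longest run = 3 ✓; length 20 ✓; 3' end TGA has 1 G/C ✓; Tm = 64.9 + 41·(13 − 16.4)/20 = 57.9°C ✓ — passes.
P3 (22 nt, A=5 T=6 G=4 C=7): longest run = 2 ✓; length 22 ✓; 3' end CTC has 2 G/C ✓; Tm = 64.9 + 41·(11 − 16.4)/22 = 54.8°C ✓ — passes.
P4 (24 nt, A=9 T=4 G=5 C=6): longest run = 2 ✓; length 24 ✓; 3' end GAA has 1 G/C ✓; Tm = 64.9 + 41·(11 − 16.4)/24 = 55.7°C ✓ — passes.
P5 (18 nt, A=6 T=1 G=5 C=6): longest run = 4, exceeds 3 ✗; length 18, outside 20–26 ✗; 3' end CAG has 2 G/C ✓; Tm = 64.9 + 41·(11 − 16.4)/18 = 52.6°C ✓ — fails.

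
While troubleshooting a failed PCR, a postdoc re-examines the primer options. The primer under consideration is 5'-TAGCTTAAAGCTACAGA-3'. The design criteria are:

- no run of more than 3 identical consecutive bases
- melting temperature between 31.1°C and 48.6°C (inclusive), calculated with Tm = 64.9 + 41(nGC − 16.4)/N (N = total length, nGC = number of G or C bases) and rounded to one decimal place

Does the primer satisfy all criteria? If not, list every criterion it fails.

Meets all criteria.

Base counts: A=7, T=4, G=3, C=3 (length 17).
homopolymer run: longest run = 3 ✓
Tm: Tm = 64.9 + 41·(6 − 16.4)/17 = 39.8°C ✓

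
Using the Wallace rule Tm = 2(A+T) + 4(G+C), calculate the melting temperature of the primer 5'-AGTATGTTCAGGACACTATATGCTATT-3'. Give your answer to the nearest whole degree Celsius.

72°C

Base counts: A=8, T=10, G=5, C=4 (length 27).
Tm = 2·(8+10) + 4·(5+4) = 2·18 + 4·9 = 36 + 36 = 72°C.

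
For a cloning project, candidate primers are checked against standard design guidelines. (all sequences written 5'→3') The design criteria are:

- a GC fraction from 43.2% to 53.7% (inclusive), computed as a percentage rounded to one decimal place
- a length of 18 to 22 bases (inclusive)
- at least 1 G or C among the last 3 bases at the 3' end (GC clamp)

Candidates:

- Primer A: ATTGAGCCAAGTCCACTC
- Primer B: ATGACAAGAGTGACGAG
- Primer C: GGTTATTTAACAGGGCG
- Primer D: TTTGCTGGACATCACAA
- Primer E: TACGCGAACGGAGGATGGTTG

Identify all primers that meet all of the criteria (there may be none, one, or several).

Primer A only.

Primer A (18 nt, A=5 T=4 G=3 C=6): GC 9/18 = 50.0% ✓; length 18 ✓; 3' end CTC has 2 G/C ✓ — passes.
Primer B (17 nt, A=7 T=2 G=6 C=2): GC 8/17 = 47.1% ✓; length 17, outside 18–22 ✗; 3' end GAG has 2 G/C ✓ — fails.
Primer C (17 nt, A=4 T=5 G=6 C=2): GC 8/17 = 47.1% ✓; length 17, outside 18–22 ✗; 3' end GCG has 3 G/C ✓ — fails.
Primer D (17 nt, A=5 T=5 G=3 C=4): GC 7/17 = 41.2%, outside 43.2–53.7% ✗; length 17, outside 18–22 ✗; 3' end CAA has 1 G/C ✓ — fails.
Primer E (21 nt, A=5 T=4 G=9 C=3): GC 12/21 = 57.1%, outside 43.2–53.7% ✗; length 21 ✓; 3' end TTG has 1 G/C ✓ — fails.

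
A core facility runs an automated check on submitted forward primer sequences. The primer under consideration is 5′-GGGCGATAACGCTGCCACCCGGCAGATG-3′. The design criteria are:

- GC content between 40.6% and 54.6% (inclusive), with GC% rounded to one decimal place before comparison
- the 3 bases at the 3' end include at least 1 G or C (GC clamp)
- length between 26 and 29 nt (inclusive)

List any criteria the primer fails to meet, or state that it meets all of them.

Base counts: A=6, T=3, G=10, C=9 (length 28).
GC content: GC 19/28 = 67.9%, outside 40.6–54.6% ✗
GC clamp: 3' end ATG has 1 G/C ✓
length: length 28 ✓

Fails: GC content.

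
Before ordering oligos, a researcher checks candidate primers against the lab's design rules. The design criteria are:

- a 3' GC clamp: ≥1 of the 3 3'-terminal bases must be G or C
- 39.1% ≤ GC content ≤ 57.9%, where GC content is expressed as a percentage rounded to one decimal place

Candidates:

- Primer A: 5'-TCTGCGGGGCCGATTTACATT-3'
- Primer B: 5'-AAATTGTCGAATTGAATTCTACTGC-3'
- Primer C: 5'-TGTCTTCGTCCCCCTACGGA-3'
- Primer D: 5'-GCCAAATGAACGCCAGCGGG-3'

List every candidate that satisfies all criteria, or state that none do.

None of the candidates satisfy all criteria.

Primer A (21 nt, A=3 T=7 G=6 C=5): 3' end ATT has 0 G/C, need ≥1 ✗; GC 11/21 = 52.4% ✓ — fails.
Primer B (25 nt, A=8 T=9 G=4 C=4): 3' end TGC has 2 G/C ✓; GC 8/25 = 32.0%, outside 39.1–57.9% ✗ — fails.
Primer C (20 nt, A=2 T=6 G=4 C=8): 3' end GGA has 2 G/C ✓; GC 12/20 = 60.0%, outside 39.1–57.9% ✗ — fails.
Primer D (20 nt, A=6 T=1 G=7 C=6): 3' end GGG has 3 G/C ✓; GC 13/20 = 65.0%, outside 39.1–57.9% ✗ — fails.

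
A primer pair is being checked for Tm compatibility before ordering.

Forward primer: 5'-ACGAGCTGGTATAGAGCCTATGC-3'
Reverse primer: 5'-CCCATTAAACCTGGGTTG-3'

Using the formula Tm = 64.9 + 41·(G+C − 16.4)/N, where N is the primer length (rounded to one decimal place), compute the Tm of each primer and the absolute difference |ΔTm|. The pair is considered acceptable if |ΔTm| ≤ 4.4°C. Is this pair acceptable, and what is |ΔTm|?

Forward: G+C = 12, N = 23 → Tm = 64.9 + 41·(12 − 16.4)/23 = 57.1°C.
Reverse: G+C = 9, N = 18 → Tm = 64.9 + 41·(9 − 16.4)/18 = 48.0°C.
|ΔTm| = |57.1 − 48.0| = 9.1°C, > 4.4°C.

|ΔTm| = 9.1°C; the pair is not acceptable.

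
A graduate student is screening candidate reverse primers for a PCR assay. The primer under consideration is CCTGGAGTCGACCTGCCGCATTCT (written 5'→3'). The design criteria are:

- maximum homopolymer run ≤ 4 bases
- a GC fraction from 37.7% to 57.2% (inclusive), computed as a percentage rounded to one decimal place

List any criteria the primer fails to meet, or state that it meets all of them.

Fails: GC content.

Base counts: A=3, T=6, G=6, C=9 (length 24).
homopolymer run: longest run = 2 ✓
GC content: GC 15/24 = 62.5%, outside 37.7–57.2% ✗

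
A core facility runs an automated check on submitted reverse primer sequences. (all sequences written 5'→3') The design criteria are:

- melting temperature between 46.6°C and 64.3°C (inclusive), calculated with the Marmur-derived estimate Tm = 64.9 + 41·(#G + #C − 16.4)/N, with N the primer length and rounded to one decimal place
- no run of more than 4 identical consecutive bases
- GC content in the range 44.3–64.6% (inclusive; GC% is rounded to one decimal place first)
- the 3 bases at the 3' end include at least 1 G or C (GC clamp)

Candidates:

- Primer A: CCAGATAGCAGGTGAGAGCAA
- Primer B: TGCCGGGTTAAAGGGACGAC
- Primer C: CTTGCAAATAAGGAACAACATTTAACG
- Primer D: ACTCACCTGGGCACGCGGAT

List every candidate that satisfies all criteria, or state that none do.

Primer A (21 nt, A=8 T=2 G=7 C=4): Tm = 64.9 + 41·(11 − 16.4)/21 = 54.4°C ✓; longest run = 2 ✓; GC 11/21 = 52.4% ✓; 3' end CAA has 1 G/C ✓ — passes.
Primer B (20 nt, A=5 T=3 G=8 C=4): Tm = 64.9 + 41·(12 − 16.4)/20 = 55.9°C ✓; longest run = 3 ✓; GC 12/20 = 60.0% ✓; 3' end GAC has 2 G/C ✓ — passes.
Primer C (27 nt, A=12 T=6 G=4 C=5): Tm = 64.9 + 41·(9 − 16.4)/27 = 53.7°C ✓; longest run = 3 ✓; GC 9/27 = 33.3%, outside 44.3–64.6% ✗; 3' end ACG has 2 G/C ✓ — fails.
Primer D (20 nt, A=4 T=3 G=6 C=7): Tm = 64.9 + 41·(13 − 16.4)/20 = 57.9°C ✓; longest run = 3 ✓; GC 13/20 = 65.0%, outside 44.3–64.6% ✗; 3' end GAT has 1 G/C ✓ — fails.

Primer A and Primer B.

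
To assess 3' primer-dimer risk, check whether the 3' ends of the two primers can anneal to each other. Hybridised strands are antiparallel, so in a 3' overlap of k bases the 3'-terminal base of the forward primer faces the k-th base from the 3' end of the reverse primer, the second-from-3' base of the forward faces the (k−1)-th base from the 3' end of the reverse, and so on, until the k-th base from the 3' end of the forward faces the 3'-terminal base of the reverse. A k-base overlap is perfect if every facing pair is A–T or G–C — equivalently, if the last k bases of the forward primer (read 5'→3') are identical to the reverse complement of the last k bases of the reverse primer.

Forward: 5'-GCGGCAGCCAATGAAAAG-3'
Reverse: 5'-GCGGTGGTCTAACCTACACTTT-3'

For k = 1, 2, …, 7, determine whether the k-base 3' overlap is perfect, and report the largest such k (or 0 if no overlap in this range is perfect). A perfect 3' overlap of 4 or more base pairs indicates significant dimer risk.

Last 7 bases (5'→3') — forward …TGAAAAG, reverse …ACACTTT.
Reverse complement of the reverse primer's last 7 bases: AAAGTGT; its first k bases are the reverse complement of the reverse primer's last k bases, so a perfect k-base overlap needs the forward primer's last k bases to equal them.
Comparing (forward last k vs required): k=1: G vs A ✗; k=2: AG vs AA ✗; k=3: AAG vs AAA ✗; k=4: AAAG vs AAAG ✓; k=5: AAAAG vs AAAGT ✗; k=6: GAAAAG vs AAAGTG ✗; k=7: TGAAAAG vs AAAGTGT ✗.
Only k = 4 is perfect, so the longest perfect 3' overlap is 4.

Longest perfect overlap: 4 complementary base pairs; significant dimer risk (threshold 4).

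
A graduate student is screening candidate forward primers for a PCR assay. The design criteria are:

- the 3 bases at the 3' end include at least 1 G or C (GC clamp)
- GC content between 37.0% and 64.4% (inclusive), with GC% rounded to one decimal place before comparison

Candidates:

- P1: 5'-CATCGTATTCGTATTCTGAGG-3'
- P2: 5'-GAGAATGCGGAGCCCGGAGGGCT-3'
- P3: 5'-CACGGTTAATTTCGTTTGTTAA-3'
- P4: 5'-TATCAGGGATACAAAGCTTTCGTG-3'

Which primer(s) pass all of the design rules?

P1 (21 nt, A=4 T=8 G=5 C=4): 3' end AGG has 2 G/C ✓; GC 9/21 = 42.9% ✓ — passes.
P2 (23 nt, A=5 T=2 G=11 C=5): 3' end GCT has 2 G/C ✓; GC 16/23 = 69.6%, outside 37.0–64.4% ✗ — fails.
P3 (22 nt, A=5 T=10 G=4 C=3): 3' end TAA has 0 G/C, need ≥1 ✗; GC 7/22 = 31.8%, outside 37.0–64.4% ✗ — fails.
P4 (24 nt, A=7 T=7 G=6 C=4): 3' end GTG has 2 G/C ✓; GC 10/24 = 41.7% ✓ — passes.

P1 and P4.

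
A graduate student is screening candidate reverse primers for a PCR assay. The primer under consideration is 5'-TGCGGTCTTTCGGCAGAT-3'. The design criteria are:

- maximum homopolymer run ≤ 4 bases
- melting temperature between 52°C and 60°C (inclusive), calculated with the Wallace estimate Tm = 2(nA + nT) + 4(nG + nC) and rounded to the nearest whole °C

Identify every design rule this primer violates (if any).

Meets all criteria.

Base counts: A=2, T=6, G=6, C=4 (length 18).
homopolymer run: longest run = 3 ✓
Tm: Tm = 2·8 + 4·10 = 56°C ✓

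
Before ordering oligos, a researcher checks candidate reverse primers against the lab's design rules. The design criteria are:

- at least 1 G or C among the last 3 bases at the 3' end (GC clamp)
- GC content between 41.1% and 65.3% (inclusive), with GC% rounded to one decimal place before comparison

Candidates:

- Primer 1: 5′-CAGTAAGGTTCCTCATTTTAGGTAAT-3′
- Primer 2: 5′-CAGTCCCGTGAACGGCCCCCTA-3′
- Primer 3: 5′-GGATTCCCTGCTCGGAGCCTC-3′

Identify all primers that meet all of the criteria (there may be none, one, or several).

Primer 1 (26 nt, A=7 T=10 G=5 C=4): 3' end AAT has 0 G/C, need ≥1 ✗; GC 9/26 = 34.6%, outside 41.1–65.3% ✗ — fails.
Primer 2 (22 nt, A=4 T=3 G=5 C=10): 3' end CTA has 1 G/C ✓; GC 15/22 = 68.2%, outside 41.1–65.3% ✗ — fails.
Primer 3 (21 nt, A=2 T=5 G=6 C=8): 3' end CTC has 2 G/C ✓; GC 14/21 = 66.7%, outside 41.1–65.3% ✗ — fails.

None of the candidates satisfy all criteria.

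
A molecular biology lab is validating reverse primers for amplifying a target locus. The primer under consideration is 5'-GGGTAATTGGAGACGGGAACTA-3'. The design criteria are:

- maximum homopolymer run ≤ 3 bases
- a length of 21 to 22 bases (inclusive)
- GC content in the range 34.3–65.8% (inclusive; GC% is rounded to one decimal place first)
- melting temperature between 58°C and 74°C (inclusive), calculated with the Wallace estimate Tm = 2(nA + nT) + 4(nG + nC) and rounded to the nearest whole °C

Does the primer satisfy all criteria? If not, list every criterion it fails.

Base counts: A=7, T=4, G=9, C=2 (length 22).
homopolymer run: longest run = 3 ✓
length: length 22 ✓
GC content: GC 11/22 = 50.0% ✓
Tm: Tm = 2·11 + 4·11 = 66°C ✓

Meets all criteria.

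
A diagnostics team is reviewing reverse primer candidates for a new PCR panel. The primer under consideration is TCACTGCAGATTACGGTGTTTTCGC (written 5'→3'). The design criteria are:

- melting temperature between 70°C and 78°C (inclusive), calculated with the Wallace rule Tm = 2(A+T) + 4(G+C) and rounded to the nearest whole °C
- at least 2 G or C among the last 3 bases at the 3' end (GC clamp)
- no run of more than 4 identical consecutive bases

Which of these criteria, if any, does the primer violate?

Base counts: A=4, T=9, G=6, C=6 (length 25).
Tm: Tm = 2·13 + 4·12 = 74°C ✓
GC clamp: 3' end CGC has 3 G/C ✓
homopolymer run: longest run = 4 ✓

Meets all criteria.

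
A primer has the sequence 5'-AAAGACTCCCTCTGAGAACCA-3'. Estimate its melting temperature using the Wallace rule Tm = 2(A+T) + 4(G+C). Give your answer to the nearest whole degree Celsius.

Base counts: A=8, T=3, G=3, C=7 (length 21).
Tm = 2·(8+3) + 4·(3+7) = 2·11 + 4·10 = 22 + 40 = 62°C.

62°C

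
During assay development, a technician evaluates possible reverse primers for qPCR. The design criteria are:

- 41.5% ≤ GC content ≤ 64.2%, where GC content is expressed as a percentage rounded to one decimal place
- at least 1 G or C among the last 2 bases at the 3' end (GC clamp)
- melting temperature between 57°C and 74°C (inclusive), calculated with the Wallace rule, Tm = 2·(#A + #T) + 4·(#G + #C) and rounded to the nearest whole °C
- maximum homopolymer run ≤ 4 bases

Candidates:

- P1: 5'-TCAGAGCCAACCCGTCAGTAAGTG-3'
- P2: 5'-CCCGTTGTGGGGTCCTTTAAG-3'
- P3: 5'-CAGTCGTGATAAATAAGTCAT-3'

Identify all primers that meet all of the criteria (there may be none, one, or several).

P1 and P2.

P1 (24 nt, A=7 T=4 G=6 C=7): GC 13/24 = 54.2% ✓; 3' end TG has 1 G/C ✓; Tm = 2·11 + 4·13 = 74°C ✓; longest run = 3 ✓ — passes.
P2 (21 nt, A=2 T=7 G=7 C=5): GC 12/21 = 57.1% ✓; 3' end AG has 1 G/C ✓; Tm = 2·9 + 4·12 = 66°C ✓; longest run = 4 ✓ — passes.
P3 (21 nt, A=8 T=6 G=4 C=3): GC 7/21 = 33.3%, outside 41.5–64.2% ✗; 3' end AT has 0 G/C, need ≥1 ✗; Tm = 2·14 + 4·7 = 56°C, outside 57–74°C ✗; longest run = 3 ✓ — fails.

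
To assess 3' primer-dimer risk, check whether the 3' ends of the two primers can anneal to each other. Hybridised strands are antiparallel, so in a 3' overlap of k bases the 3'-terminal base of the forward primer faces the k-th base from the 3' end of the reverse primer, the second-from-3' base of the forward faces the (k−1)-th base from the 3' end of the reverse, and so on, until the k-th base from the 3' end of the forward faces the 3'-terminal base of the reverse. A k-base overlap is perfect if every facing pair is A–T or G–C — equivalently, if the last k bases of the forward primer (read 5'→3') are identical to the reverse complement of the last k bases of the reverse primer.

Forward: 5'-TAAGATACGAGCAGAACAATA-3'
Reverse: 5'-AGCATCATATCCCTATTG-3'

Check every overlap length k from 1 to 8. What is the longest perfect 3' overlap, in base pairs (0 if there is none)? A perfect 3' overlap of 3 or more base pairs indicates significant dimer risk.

Longest perfect overlap: 5 complementary base pairs; significant dimer risk (threshold 3).

Last 8 bases (5'→3') — forward …GAACAATA, reverse …CCCTATTG.
Reverse complement of the reverse primer's last 8 bases: CAATAGGG; its first k bases are the reverse complement of the reverse primer's last k bases, so a perfect k-base overlap needs the forward primer's last k bases to equal them.
Comparing (forward last k vs required): k=1: A vs C ✗; k=2: TA vs CA ✗; k=3: ATA vs CAA ✗; k=4: AATA vs CAAT ✗; k=5: CAATA vs CAATA ✓; k=6: ACAATA vs CAATAG ✗; k=7: AACAATA vs CAATAGG ✗; k=8: GAACAATA vs CAATAGGG ✗.
Only k = 5 is perfect, so the longest perfect 3' overlap is 5.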